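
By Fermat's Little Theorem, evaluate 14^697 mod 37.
By Fermat: 14^{36} ≡ 1 mod 37. 697 ≡ 13 mod 36. So 14^{697} ≡ 14^{13} ≡ 14 mod 37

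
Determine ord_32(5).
Powers of 5 mod 32: 5^1≡5, 5^2≡25, 5^3≡29, 5^4≡17, 5^5≡21, 5^6≡9, 5^7≡13, 5^8≡1. ord_32(5) = 8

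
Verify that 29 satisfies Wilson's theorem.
(28)! mod 29 = 28. Since this equals -1 (mod 29), Wilson confirms 29 is prime.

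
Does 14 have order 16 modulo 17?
ord_17(14) divides 16. For each prime q|16: 14^{8}≡16, none ≡ 1. So 14 has order 16 and is a primitive root mod 17.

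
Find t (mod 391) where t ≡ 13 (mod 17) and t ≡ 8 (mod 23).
M = 17 × 23 = 391. M₁ = 23, y₁ ≡ 3 (mod 17). M₂ = 17, y₂ ≡ 19 (mod 23). t = 13×23×3 + 8×17×19 ≡ 353 (mod 391)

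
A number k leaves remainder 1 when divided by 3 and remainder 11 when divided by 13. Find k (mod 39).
M = 3 × 13 = 39. M₁ = 13, y₁ ≡ 1 (mod 3). M₂ = 3, y₂ ≡ 9 (mod 13). k = 1×13×1 + 11×3×9 ≡ 37 (mod 39)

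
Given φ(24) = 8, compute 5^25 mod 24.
By Euler: 5^{8} ≡ 1 (mod 24) since gcd(5, 24) = 1. 25 = 3×8 + 1. So 5^{25} ≡ 5^{1} ≡ 5 (mod 24)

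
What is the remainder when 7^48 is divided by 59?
By repeated squaring mod 59: 7^{1}≡7, 7^{2}≡49, 7^{4}≡41, 7^{8}≡29, 7^{16}≡15, 7^{32}≡48. Then 7^{48} = 7^{32+16} ≡ 48 × 15 ≡ 12 mod 59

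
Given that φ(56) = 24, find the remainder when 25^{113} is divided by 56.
By Euler: 25^{24} ≡ 1 (mod 56) since gcd(25, 56) = 1. 113 = 4×24 + 17. So 25^{113} ≡ 25^{17} ≡ 9 (mod 56)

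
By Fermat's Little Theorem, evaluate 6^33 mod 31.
By Fermat: 6^{30} ≡ 1 mod 31. So 6^{33} = 6^{30} · 6^{3} ≡ 6^{3} ≡ 30 mod 31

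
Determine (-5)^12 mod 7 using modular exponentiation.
Using Fermat: (-5)^{6} ≡ 1 mod 7. 12 ≡ 0 mod 6. So (-5)^{12} ≡ (-5)^{0} ≡ 1 mod 7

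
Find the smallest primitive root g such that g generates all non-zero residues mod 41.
g = 6. Powers: [6, 36, 11, 25, 27, 39, 29, 10, 19, ...] generates all 40 non-zero residues.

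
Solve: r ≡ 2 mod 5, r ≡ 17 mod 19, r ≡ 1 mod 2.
M = 5 × 19 × 2 = 190. M₁ = 38, y₁ ≡ 2 mod 5. M₂ = 10, y₂ ≡ 2 mod 19. M₃ = 95, y₃ ≡ 1 mod 2. r = 2×38×2 + 17×10×2 + 1×95×1 ≡ 17 mod 190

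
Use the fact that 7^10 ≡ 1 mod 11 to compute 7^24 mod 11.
By Fermat: 7^{10} ≡ 1 mod 11. 24 = 2×10 + 4. So 7^{24} ≡ 7^{4} ≡ 3 mod 11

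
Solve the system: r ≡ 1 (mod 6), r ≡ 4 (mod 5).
M = 6 × 5 = 30. M₁ = 5, y₁ ≡ 5 (mod 6). M₂ = 6, y₂ ≡ 1 (mod 5). r = 1×5×5 + 4×6×1 ≡ 19 (mod 30)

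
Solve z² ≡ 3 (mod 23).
The square roots of 3 mod 23 are 16 and 7. Verify: 16² = 256 ≡ 3 (mod 23)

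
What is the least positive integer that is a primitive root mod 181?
g = 2. For each prime q|180: 2^{90}≡180, 2^{60}≡48, 2^{36}≡59, none ≡ 1, so ord_181(2) = 180 and 2 is a primitive root.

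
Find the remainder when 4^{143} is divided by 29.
By Fermat: 4^{28} ≡ 1 mod 29. 143 = 5×28 + 3. So 4^{143} ≡ 4^{3} ≡ 6 mod 29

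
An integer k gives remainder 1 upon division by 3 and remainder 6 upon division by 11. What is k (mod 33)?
M = 3 × 11 = 33. M₁ = 11, y₁ ≡ 2 (mod 3). M₂ = 3, y₂ ≡ 4 (mod 11). k = 1×11×2 + 6×3×4 ≡ 28 (mod 33)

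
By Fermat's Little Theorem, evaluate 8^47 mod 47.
By Fermat: 8^{46} ≡ 1 mod 47. So 8^{47} = 8^{46} · 8^{1} ≡ 8^{1} ≡ 8 mod 47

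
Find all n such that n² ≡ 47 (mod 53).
The square roots of 47 mod 53 are 10 and 43. Verify: 10² = 100 ≡ 47 (mod 53)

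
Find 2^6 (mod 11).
By repeated squaring (mod 11): 2^{1}≡2, 2^{2}≡4, 2^{4}≡5. Then 2^{6} = 2^{4+2} ≡ 5 × 4 ≡ 9 (mod 11)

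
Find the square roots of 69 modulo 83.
The square roots of 69 mod 83 are 61 and 22. Verify: 61² = 3721 ≡ 69 mod 83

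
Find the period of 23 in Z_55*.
Powers of 23 mod 55: 23^1≡23, 23^2≡34, 23^3≡12, 23^4≡1. ord_55(23) = 4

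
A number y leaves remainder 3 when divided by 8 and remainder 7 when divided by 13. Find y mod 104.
M = 8 × 13 = 104. M₁ = 13, y₁ ≡ 5 mod 8. M₂ = 8, y₂ ≡ 5 mod 13. y = 3×13×5 + 7×8×5 ≡ 59 mod 104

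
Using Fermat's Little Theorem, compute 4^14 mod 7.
By Fermat: 4^{6} ≡ 1 (mod 7). 14 = 2×6 + 2. So 4^{14} ≡ 4^{2} ≡ 2 (mod 7)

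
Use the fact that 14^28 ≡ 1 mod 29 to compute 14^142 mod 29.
By Fermat: 14^{28} ≡ 1 mod 29. 142 = 5×28 + 2. So 14^{142} ≡ 14^{2} ≡ 22 mod 29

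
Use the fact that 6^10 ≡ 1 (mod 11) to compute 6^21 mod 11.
By Fermat: 6^{10} ≡ 1 (mod 11). 21 = 2×10 + 1. So 6^{21} ≡ 6^{1} ≡ 6 (mod 11)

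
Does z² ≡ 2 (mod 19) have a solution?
By Euler's criterion: 2^{9} ≡ 18 (mod 19). Since this equals -1 (≡ 18), 2 is not a QR.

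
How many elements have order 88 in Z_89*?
Number of primitive roots mod 89 = φ(p-1) = φ(88) = 40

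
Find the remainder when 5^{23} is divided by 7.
By Fermat: 5^{6} ≡ 1 (mod 7). 23 = 3×6 + 5. So 5^{23} ≡ 5^{5} ≡ 3 (mod 7)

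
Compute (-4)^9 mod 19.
By repeated squaring mod 19: (-4)^{1}≡15, (-4)^{2}≡16, (-4)^{4}≡9, (-4)^{8}≡5. Then (-4)^{9} = (-4)^{8+1} ≡ 5 × 15 ≡ 18 mod 19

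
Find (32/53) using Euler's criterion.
(32/53) = 32^{26} mod 53 = -1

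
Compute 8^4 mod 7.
8^{4} = 4096 ≡ 1 mod 7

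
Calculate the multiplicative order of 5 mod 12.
Powers of 5 mod 12: 5^1≡5, 5^2≡1. Order = 2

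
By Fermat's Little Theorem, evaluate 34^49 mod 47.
By Fermat: 34^{46} ≡ 1 mod 47. So 34^{49} = 34^{46} · 34^{3} ≡ 34^{3} ≡ 12 mod 47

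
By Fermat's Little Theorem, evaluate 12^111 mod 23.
By Fermat: 12^{22} ≡ 1 (mod 23). 111 = 5×22 + 1. So 12^{111} ≡ 12^{1} ≡ 12 (mod 23)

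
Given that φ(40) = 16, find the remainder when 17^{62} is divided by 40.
By Euler: 17^{16} ≡ 1 mod 40 since gcd(17, 40) = 1. 62 = 3×16 + 14. So 17^{62} ≡ 17^{14} ≡ 9 mod 40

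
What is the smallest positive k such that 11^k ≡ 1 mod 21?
Powers of 11 mod 21: 11^1≡11, 11^2≡16, 11^3≡8, 11^4≡4, 11^5≡2, 11^6≡1. ord_21(11) = 6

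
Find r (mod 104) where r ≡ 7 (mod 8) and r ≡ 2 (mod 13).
M = 8 × 13 = 104. M₁ = 13, y₁ ≡ 5 (mod 8). M₂ = 8, y₂ ≡ 5 (mod 13). r = 7×13×5 + 2×8×5 ≡ 15 (mod 104)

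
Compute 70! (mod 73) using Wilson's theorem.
(72)! = (70)! × (71) × (72) ≡ -1 (mod 73). So (70)! ≡ -1 × [(72)(71)]^(-1) ≡ 36 (mod 73)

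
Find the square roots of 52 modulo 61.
The square roots of 52 mod 61 are 28 and 33. Verify: 28² = 784 ≡ 52 (mod 61)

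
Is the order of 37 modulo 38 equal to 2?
Powers of 37 mod 38: 37^1≡37, 37^2≡1. First k with 37^k≡1 is k=2. Yes, ord_38(37) = 2.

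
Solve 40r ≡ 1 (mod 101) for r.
Since 101 is prime, by Fermat 40^(-1) ≡ 40^{99} ≡ 48 (mod 101). Verify: 40 × 48 = 1920 ≡ 1 (mod 101)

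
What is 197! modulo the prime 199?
(198)! = (197)! × (198) ≡ -1 (mod 199). So (197)! ≡ -1 × (198)^(-1) ≡ (-1)×(-1) = 1 (mod 199)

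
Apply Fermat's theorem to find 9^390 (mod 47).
By Fermat: 9^{46} ≡ 1 (mod 47). 390 ≡ 22 (mod 46). So 9^{390} ≡ 9^{22} ≡ 21 (mod 47)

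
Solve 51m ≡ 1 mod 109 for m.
Since 109 is prime, by Fermat 51^(-1) ≡ 51^{107} ≡ 62 mod 109. Verify: 51 × 62 = 3162 ≡ 1 mod 109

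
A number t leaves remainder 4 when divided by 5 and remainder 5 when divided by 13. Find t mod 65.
M = 5 × 13 = 65. M₁ = 13, y₁ ≡ 2 mod 5. M₂ = 5, y₂ ≡ 8 mod 13. t = 4×13×2 + 5×5×8 ≡ 44 mod 65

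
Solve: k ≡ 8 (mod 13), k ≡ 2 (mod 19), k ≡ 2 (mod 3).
M = 13 × 19 × 3 = 741. M₁ = 57, y₁ ≡ 8 (mod 13). M₂ = 39, y₂ ≡ 1 (mod 19). M₃ = 247, y₃ ≡ 1 (mod 3). k = 8×57×8 + 2×39×1 + 2×247×1 ≡ 515 (mod 741)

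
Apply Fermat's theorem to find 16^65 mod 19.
By Fermat: 16^{18} ≡ 1 mod 19. 65 = 3×18 + 11. So 16^{65} ≡ 16^{11} ≡ 9 mod 19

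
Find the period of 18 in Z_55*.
Powers of 18 mod 55: 18^1≡18, 18^2≡49, 18^3≡2, 18^4≡36, 18^5≡43, 18^6≡4, 18^7≡17, 18^8≡31, 18^9≡8, 18^10≡34, 18^11≡7, 18^12≡16, 18^13≡13, 18^14≡14, 18^15≡32, 18^16≡26, 18^17≡28, 18^18≡9, 18^19≡52, 18^20≡1. So the order of 18 is 20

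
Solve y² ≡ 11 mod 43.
The square roots of 11 mod 43 are 21 and 22. Verify: 21² = 441 ≡ 11 mod 43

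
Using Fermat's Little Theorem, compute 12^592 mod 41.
By Fermat: 12^{40} ≡ 1 (mod 41). 592 ≡ 32 (mod 40). So 12^{592} ≡ 12^{32} ≡ 16 (mod 41)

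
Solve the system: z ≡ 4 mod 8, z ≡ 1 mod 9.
M = 8 × 9 = 72. M₁ = 9, y₁ ≡ 1 mod 8. M₂ = 8, y₂ ≡ 8 mod 9. z = 4×9×1 + 1×8×8 ≡ 28 mod 72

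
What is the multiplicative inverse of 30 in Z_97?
Since 97 is prime, by Fermat 30^(-1) ≡ 30^{95} ≡ 55 (mod 97). Verify: 30 × 55 = 1650 ≡ 1 (mod 97)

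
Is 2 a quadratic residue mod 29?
By Euler's criterion: 2^{14} ≡ 28 (mod 29). Since this equals -1 (≡ 28), 2 is not a QR.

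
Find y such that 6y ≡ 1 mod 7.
Since 7 is prime, by Fermat 6^(-1) ≡ 6^{5} ≡ 6 mod 7. Verify: 6 × 6 = 36 ≡ 1 mod 7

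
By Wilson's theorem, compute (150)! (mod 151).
By Wilson's theorem, (150)! ≡ -1 ≡ 150 (mod 151)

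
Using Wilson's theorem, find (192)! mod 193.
By Wilson's theorem, (192)! ≡ -1 ≡ 192 (mod 193)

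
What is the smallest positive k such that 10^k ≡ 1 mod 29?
Powers of 10 mod 29: 10^1≡10, 10^2≡13, 10^3≡14, 10^4≡24, 10^5≡8, 10^6≡22, 10^7≡17, 10^8≡25, 10^9≡18, 10^10≡6, 10^11≡2, 10^12≡20, 10^13≡26, 10^14≡28, 10^15≡19, 10^16≡16, 10^17≡15, 10^18≡5, 10^19≡21, 10^20≡7, 10^21≡12, 10^22≡4, 10^23≡11, 10^24≡23, 10^25≡27, 10^26≡9, 10^27≡3, 10^28≡1. ord_29(10) = 28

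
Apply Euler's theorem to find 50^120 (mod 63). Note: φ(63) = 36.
By Euler: 50^{36} ≡ 1 (mod 63) since gcd(50, 63) = 1. 120 = 3×36 + 12. So 50^{120} ≡ 50^{12} ≡ 1 (mod 63)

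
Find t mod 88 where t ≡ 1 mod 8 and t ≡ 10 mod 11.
M = 8 × 11 = 88. M₁ = 11, y₁ ≡ 3 mod 8. M₂ = 8, y₂ ≡ 7 mod 11. t = 1×11×3 + 10×8×7 ≡ 65 mod 88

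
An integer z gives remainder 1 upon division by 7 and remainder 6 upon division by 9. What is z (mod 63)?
M = 7 × 9 = 63. M₁ = 9, y₁ ≡ 4 (mod 7). M₂ = 7, y₂ ≡ 4 (mod 9). z = 1×9×4 + 6×7×4 ≡ 15 (mod 63)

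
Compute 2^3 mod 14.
2^{3} = 8 ≡ 8 mod 14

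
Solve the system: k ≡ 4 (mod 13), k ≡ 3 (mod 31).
M = 13 × 31 = 403. M₁ = 31, y₁ ≡ 8 (mod 13). M₂ = 13, y₂ ≡ 12 (mod 31). k = 4×31×8 + 3×13×12 ≡ 251 (mod 403)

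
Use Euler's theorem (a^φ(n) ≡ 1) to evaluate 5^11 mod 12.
By Euler: 5^{4} ≡ 1 mod 12 since gcd(5, 12) = 1. 11 = 2×4 + 3. So 5^{11} ≡ 5^{3} ≡ 5 mod 12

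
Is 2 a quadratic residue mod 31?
By Euler's criterion: 2^{15} ≡ 1 mod 31. Since this equals 1, 2 is a QR.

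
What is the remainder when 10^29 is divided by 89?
By repeated squaring mod 89: 10^{1}≡10, 10^{2}≡11, 10^{4}≡32, 10^{8}≡45, 10^{16}≡67. Then 10^{29} = 10^{16+8+4+1} ≡ 67 × 45 × 32 × 10 ≡ 40 mod 89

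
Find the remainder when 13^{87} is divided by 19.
By Fermat: 13^{18} ≡ 1 (mod 19). 87 = 4×18 + 15. So 13^{87} ≡ 13^{15} ≡ 8 (mod 19)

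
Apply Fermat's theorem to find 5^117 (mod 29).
By Fermat: 5^{28} ≡ 1 (mod 29). 117 = 4×28 + 5. So 5^{117} ≡ 5^{5} ≡ 22 (mod 29)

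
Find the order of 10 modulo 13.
Powers of 10 mod 13: 10^1≡10, 10^2≡9, 10^3≡12, 10^4≡3, 10^5≡4, 10^6≡1. So the order of 10 is 6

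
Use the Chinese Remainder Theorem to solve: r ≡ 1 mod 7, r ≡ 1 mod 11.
M = 7 × 11 = 77. M₁ = 11, y₁ ≡ 2 mod 7. M₂ = 7, y₂ ≡ 8 mod 11. r = 1×11×2 + 1×7×8 ≡ 1 mod 77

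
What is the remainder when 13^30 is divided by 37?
By repeated squaring mod 37: 13^{1}≡13, 13^{2}≡21, 13^{4}≡34, 13^{8}≡9, 13^{16}≡7. Then 13^{30} = 13^{16+8+4+2} ≡ 7 × 9 × 34 × 21 ≡ 27 mod 37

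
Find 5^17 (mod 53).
By repeated squaring (mod 53): 5^{1}≡5, 5^{2}≡25, 5^{4}≡42, 5^{8}≡15, 5^{16}≡13. Then 5^{17} = 5^{16+1} ≡ 13 × 5 ≡ 12 (mod 53)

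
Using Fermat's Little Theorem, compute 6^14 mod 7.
By Fermat: 6^{6} ≡ 1 (mod 7). 14 = 2×6 + 2. So 6^{14} ≡ 6^{2} ≡ 1 (mod 7)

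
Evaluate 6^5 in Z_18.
By repeated squaring mod 18: 6^{1}≡6, 6^{2}≡0, 6^{4}≡0. Then 6^{5} = 6^{4+1} ≡ 0 × 6 ≡ 0 mod 18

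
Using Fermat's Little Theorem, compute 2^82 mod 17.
By Fermat: 2^{16} ≡ 1 mod 17. 82 = 5×16 + 2. So 2^{82} ≡ 2^{2} ≡ 4 mod 17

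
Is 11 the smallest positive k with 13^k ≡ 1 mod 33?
Powers of 13 mod 33: 13^1≡13, 13^2≡4, 13^3≡19, 13^4≡16, 13^5≡10, 13^6≡31, 13^7≡7, 13^8≡25, 13^9≡28, 13^10≡1. Already 13^10≡1, so the order is 10 < 11. No, the actual order is 10.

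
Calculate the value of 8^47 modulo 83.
By repeated squaring (mod 83): 8^{1}≡8, 8^{2}≡64, 8^{4}≡29, 8^{8}≡11, 8^{16}≡38, 8^{32}≡33. Then 8^{47} = 8^{32+8+4+2+1} ≡ 33 × 11 × 29 × 64 × 8 ≡ 53 (mod 83)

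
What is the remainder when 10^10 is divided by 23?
By repeated squaring mod 23: 10^{1}≡10, 10^{2}≡8, 10^{4}≡18, 10^{8}≡2. Then 10^{10} = 10^{8+2} ≡ 2 × 8 ≡ 16 mod 23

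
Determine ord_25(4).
Powers of 4 mod 25: 4^1≡4, 4^2≡16, 4^3≡14, 4^4≡6, 4^5≡24, 4^6≡21, 4^7≡9, 4^8≡11, 4^9≡19, 4^10≡1. ord_25(4) = 10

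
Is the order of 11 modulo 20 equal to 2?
Powers of 11 mod 20: 11^1≡11, 11^2≡1. First k with 11^k≡1 is k=2. Yes, ord_20(11) = 2.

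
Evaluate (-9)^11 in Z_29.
By repeated squaring mod 29: (-9)^{1}≡20, (-9)^{2}≡23, (-9)^{4}≡7, (-9)^{8}≡20. Then (-9)^{11} = (-9)^{8+2+1} ≡ 20 × 23 × 20 ≡ 7 mod 29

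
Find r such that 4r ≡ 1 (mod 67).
Since 67 is prime, by Fermat 4^(-1) ≡ 4^{65} ≡ 17 (mod 67). Verify: 4 × 17 = 68 ≡ 1 (mod 67)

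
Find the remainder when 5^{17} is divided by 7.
By Fermat: 5^{6} ≡ 1 mod 7. 17 = 2×6 + 5. So 5^{17} ≡ 5^{5} ≡ 3 mod 7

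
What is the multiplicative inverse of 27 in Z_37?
Since 37 is prime, by Fermat 27^(-1) ≡ 27^{35} ≡ 11 mod 37. Verify: 27 × 11 = 297 ≡ 1 mod 37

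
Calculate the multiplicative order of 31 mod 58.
Powers of 31 mod 58: 31^1≡31, 31^2≡33, 31^3≡37, 31^4≡45, 31^5≡3, 31^6≡35, 31^7≡41, 31^8≡53, 31^9≡19, 31^10≡9, 31^11≡47, 31^12≡7, 31^13≡43, 31^14≡57, 31^15≡27, 31^16≡25, 31^17≡21, 31^18≡13, 31^19≡55, 31^20≡23, 31^21≡17, 31^22≡5, 31^23≡39, 31^24≡49, 31^25≡11, 31^26≡51, 31^27≡15, 31^28≡1. So the order of 31 is 28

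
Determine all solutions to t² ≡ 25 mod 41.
The square roots of 25 mod 41 are 36 and 5. Verify: 36² = 1296 ≡ 25 mod 41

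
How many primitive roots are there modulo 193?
There are φ(193-1) = φ(192) = 64 primitive roots modulo 193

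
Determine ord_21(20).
Powers of 20 mod 21: 20^1≡20, 20^2≡1. ord_21(20) = 2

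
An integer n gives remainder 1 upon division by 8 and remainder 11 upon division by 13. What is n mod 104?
M = 8 × 13 = 104. M₁ = 13, y₁ ≡ 5 mod 8. M₂ = 8, y₂ ≡ 5 mod 13. n = 1×13×5 + 11×8×5 ≡ 89 mod 104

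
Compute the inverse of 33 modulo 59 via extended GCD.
Extended GCD: 33(-25) + 59(14) = 1. So 33^(-1) ≡ -25 ≡ 34 mod 59. Verify: 33 × 34 = 1122 ≡ 1 mod 59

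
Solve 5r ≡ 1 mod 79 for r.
Since 79 is prime, by Fermat 5^(-1) ≡ 5^{77} ≡ 16 mod 79. Verify: 5 × 16 = 80 ≡ 1 mod 79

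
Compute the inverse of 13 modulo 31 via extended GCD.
Extended GCD: 13(12) + 31(-5) = 1. So 13^(-1) ≡ 12 mod 31. Verify: 13 × 12 = 156 ≡ 1 mod 31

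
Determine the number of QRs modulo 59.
The squaring map on Z_59* is 2-to-1, so there are (58)/2 = 29 QRs.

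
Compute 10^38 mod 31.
Using Fermat: 10^{30} ≡ 1 (mod 31). 38 ≡ 8 (mod 30). So 10^{38} ≡ 10^{8} ≡ 14 (mod 31)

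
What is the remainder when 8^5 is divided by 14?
By repeated squaring mod 14: 8^{1}≡8, 8^{2}≡8, 8^{4}≡8. Then 8^{5} = 8^{4+1} ≡ 8 × 8 ≡ 8 mod 14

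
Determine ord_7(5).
Powers of 5 mod 7: 5^1≡5, 5^2≡4, 5^3≡6, 5^4≡2, 5^5≡3, 5^6≡1. ord_7(5) = 6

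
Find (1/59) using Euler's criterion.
(1/59) = 1^{29} mod 59 = 1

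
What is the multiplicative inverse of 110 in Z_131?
Since 131 is prime, by Fermat 110^(-1) ≡ 110^{129} ≡ 106 (mod 131). Verify: 110 × 106 = 11660 ≡ 1 (mod 131)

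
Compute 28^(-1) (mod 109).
Since 109 is prime, by Fermat 28^(-1) ≡ 28^{107} ≡ 74 (mod 109). Verify: 28 × 74 = 2072 ≡ 1 (mod 109)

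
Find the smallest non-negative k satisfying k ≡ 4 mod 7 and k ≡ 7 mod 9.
M = 7 × 9 = 63. M₁ = 9, y₁ ≡ 4 mod 7. M₂ = 7, y₂ ≡ 4 mod 9. k = 4×9×4 + 7×7×4 ≡ 25 mod 63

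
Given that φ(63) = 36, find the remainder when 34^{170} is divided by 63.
By Euler: 34^{36} ≡ 1 (mod 63) since gcd(34, 63) = 1. 170 = 4×36 + 26. So 34^{170} ≡ 34^{26} ≡ 22 (mod 63)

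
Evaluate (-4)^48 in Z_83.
By repeated squaring (mod 83): (-4)^{1}≡79, (-4)^{2}≡16, (-4)^{4}≡7, (-4)^{8}≡49, (-4)^{16}≡77, (-4)^{32}≡36. Then (-4)^{48} = (-4)^{32+16} ≡ 36 × 77 ≡ 33 (mod 83)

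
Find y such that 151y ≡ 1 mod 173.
Since 173 is prime, by Fermat 151^(-1) ≡ 151^{171} ≡ 55 mod 173. Verify: 151 × 55 = 8305 ≡ 1 mod 173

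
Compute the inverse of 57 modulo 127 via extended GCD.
Extended GCD: 57(-49) + 127(22) = 1. So 57^(-1) ≡ -49 ≡ 78 mod 127. Verify: 57 × 78 = 4446 ≡ 1 mod 127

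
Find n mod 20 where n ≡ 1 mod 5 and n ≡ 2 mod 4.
M = 5 × 4 = 20. M₁ = 4, y₁ ≡ 4 mod 5. M₂ = 5, y₂ ≡ 1 mod 4. n = 1×4×4 + 2×5×1 ≡ 6 mod 20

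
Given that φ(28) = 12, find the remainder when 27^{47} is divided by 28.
By Euler: 27^{12} ≡ 1 (mod 28) since gcd(27, 28) = 1. 47 = 3×12 + 11. So 27^{47} ≡ 27^{11} ≡ 27 (mod 28)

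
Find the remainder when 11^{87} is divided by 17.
By Fermat: 11^{16} ≡ 1 mod 17. 87 = 5×16 + 7. So 11^{87} ≡ 11^{7} ≡ 3 mod 17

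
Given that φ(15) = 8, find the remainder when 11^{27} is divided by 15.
By Euler: 11^{8} ≡ 1 mod 15 since gcd(11, 15) = 1. 27 = 3×8 + 3. So 11^{27} ≡ 11^{3} ≡ 11 mod 15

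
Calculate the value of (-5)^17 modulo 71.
By repeated squaring mod 71: (-5)^{1}≡66, (-5)^{2}≡25, (-5)^{4}≡57, (-5)^{8}≡54, (-5)^{16}≡5. Then (-5)^{17} = (-5)^{16+1} ≡ 5 × 66 ≡ 46 mod 71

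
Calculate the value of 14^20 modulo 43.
By repeated squaring mod 43: 14^{1}≡14, 14^{2}≡24, 14^{4}≡17, 14^{8}≡31, 14^{16}≡15. Then 14^{20} = 14^{16+4} ≡ 15 × 17 ≡ 40 mod 43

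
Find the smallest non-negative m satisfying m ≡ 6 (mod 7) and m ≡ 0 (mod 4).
M = 7 × 4 = 28. M₁ = 4, y₁ ≡ 2 (mod 7). M₂ = 7, y₂ ≡ 3 (mod 4). m = 6×4×2 + 0×7×3 ≡ 20 (mod 28)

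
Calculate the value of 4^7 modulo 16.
By repeated squaring mod 16: 4^{1}≡4, 4^{2}≡0, 4^{4}≡0. Then 4^{7} = 4^{4+2+1} ≡ 0 × 0 × 4 ≡ 0 mod 16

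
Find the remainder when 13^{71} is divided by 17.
By Fermat: 13^{16} ≡ 1 (mod 17). 71 = 4×16 + 7. So 13^{71} ≡ 13^{7} ≡ 4 (mod 17)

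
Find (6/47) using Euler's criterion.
(6/47) = 6^{23} mod 47 = 1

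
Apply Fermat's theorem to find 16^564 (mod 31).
By Fermat: 16^{30} ≡ 1 (mod 31). 564 ≡ 24 (mod 30). So 16^{564} ≡ 16^{24} ≡ 2 (mod 31)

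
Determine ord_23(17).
Powers of 17 mod 23: 17^1≡17, 17^2≡13, 17^3≡14, 17^4≡8, 17^5≡21, 17^6≡12, 17^7≡20, 17^8≡18, 17^9≡7, 17^10≡4, 17^11≡22, 17^12≡6, 17^13≡10, 17^14≡9, 17^15≡15, 17^16≡2, 17^17≡11, 17^18≡3, 17^19≡5, 17^20≡16, 17^21≡19, 17^22≡1. Order = 22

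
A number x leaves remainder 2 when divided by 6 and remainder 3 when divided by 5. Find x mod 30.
M = 6 × 5 = 30. M₁ = 5, y₁ ≡ 5 mod 6. M₂ = 6, y₂ ≡ 1 mod 5. x = 2×5×5 + 3×6×1 ≡ 8 mod 30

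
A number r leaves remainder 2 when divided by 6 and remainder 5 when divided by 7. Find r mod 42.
M = 6 × 7 = 42. M₁ = 7, y₁ ≡ 1 mod 6. M₂ = 6, y₂ ≡ 6 mod 7. r = 2×7×1 + 5×6×6 ≡ 26 mod 42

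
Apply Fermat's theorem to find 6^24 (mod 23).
By Fermat: 6^{22} ≡ 1 (mod 23). So 6^{24} = 6^{22} · 6^{2} ≡ 6^{2} ≡ 13 (mod 23)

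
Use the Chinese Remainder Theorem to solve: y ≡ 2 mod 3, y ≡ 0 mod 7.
M = 3 × 7 = 21. M₁ = 7, y₁ ≡ 1 mod 3. M₂ = 3, y₂ ≡ 5 mod 7. y = 2×7×1 + 0×3×5 ≡ 14 mod 21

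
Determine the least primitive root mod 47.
g = 5. For each prime q|46: 5^{23}≡46, 5^{2}≡25, none ≡ 1, so ord_47(5) = 46 and 5 is a primitive root.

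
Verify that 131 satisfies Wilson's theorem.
(130)! mod 131 = 130. Since this equals -1 (mod 131), Wilson confirms 131 is prime.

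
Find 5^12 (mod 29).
By repeated squaring (mod 29): 5^{1}≡5, 5^{2}≡25, 5^{4}≡16, 5^{8}≡24. Then 5^{12} = 5^{8+4} ≡ 24 × 16 ≡ 7 (mod 29)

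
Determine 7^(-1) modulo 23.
Since 23 is prime, by Fermat 7^(-1) ≡ 7^{21} ≡ 10 mod 23. Verify: 7 × 10 = 70 ≡ 1 mod 23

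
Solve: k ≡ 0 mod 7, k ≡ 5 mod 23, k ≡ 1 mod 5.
M = 7 × 23 × 5 = 805. M₁ = 115, y₁ ≡ 5 mod 7. M₂ = 35, y₂ ≡ 2 mod 23. M₃ = 161, y₃ ≡ 1 mod 5. k = 0×115×5 + 5×35×2 + 1×161×1 ≡ 511 mod 805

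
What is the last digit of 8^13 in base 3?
Using Fermat: 8^{2} ≡ 1 (mod 3). 13 ≡ 1 (mod 2). So 8^{13} ≡ 8^{1} ≡ 2 (mod 3)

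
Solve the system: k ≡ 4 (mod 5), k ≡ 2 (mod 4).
M = 5 × 4 = 20. M₁ = 4, y₁ ≡ 4 (mod 5). M₂ = 5, y₂ ≡ 1 (mod 4). k = 4×4×4 + 2×5×1 ≡ 14 (mod 20)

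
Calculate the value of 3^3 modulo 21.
3^{3} = 27 ≡ 6 (mod 21)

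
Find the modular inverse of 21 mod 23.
Since 23 is prime, by Fermat 21^(-1) ≡ 21^{21} ≡ 11 (mod 23). Verify: 21 × 11 = 231 ≡ 1 (mod 23)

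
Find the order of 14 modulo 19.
Powers of 14 mod 19: 14^1≡14, 14^2≡6, 14^3≡8, 14^4≡17, 14^5≡10, 14^6≡7, 14^7≡3, 14^8≡4, 14^9≡18, 14^10≡5, 14^11≡13, 14^12≡11, 14^13≡2, 14^14≡9, 14^15≡12, 14^16≡16, 14^17≡15, 14^18≡1. ord_19(14) = 18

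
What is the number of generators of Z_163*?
Number of primitive roots mod 163 = φ(p-1) = φ(162) = 54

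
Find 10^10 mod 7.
Using Fermat: 10^{6} ≡ 1 mod 7. 10 ≡ 4 mod 6. So 10^{10} ≡ 10^{4} ≡ 4 mod 7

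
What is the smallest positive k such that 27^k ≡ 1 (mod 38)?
Powers of 27 mod 38: 27^1≡27, 27^2≡7, 27^3≡37, 27^4≡11, 27^5≡31, 27^6≡1. Order = 6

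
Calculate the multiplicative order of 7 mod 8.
Powers of 7 mod 8: 7^1≡7, 7^2≡1. So the order of 7 is 2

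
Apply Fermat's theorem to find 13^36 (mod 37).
By Fermat's Little Theorem, 13^{36} ≡ 1 (mod 37) since 37 is prime and gcd(13, 37) = 1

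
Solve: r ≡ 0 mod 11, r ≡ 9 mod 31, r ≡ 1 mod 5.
M = 11 × 31 × 5 = 1705. M₁ = 155, y₁ ≡ 1 mod 11. M₂ = 55, y₂ ≡ 22 mod 31. M₃ = 341, y₃ ≡ 1 mod 5. r = 0×155×1 + 9×55×22 + 1×341×1 ≡ 1001 mod 1705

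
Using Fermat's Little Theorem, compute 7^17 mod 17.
By Fermat: 7^{16} ≡ 1 mod 17. So 7^{17} = 7^{16} · 7^{1} ≡ 7^{1} ≡ 7 mod 17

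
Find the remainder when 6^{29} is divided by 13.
By Fermat: 6^{12} ≡ 1 mod 13. 29 = 2×12 + 5. So 6^{29} ≡ 6^{5} ≡ 2 mod 13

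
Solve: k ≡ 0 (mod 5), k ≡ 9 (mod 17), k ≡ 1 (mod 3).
M = 5 × 17 × 3 = 255. M₁ = 51, y₁ ≡ 1 (mod 5). M₂ = 15, y₂ ≡ 8 (mod 17). M₃ = 85, y₃ ≡ 1 (mod 3). k = 0×51×1 + 9×15×8 + 1×85×1 ≡ 145 (mod 255)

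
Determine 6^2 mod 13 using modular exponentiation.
6^{2} = 36 ≡ 10 mod 13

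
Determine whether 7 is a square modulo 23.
By Euler's criterion: 7^{11} ≡ 22 mod 23. Since this equals -1 (≡ 22), 7 is not a QR.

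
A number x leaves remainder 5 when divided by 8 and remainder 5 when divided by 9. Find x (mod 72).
M = 8 × 9 = 72. M₁ = 9, y₁ ≡ 1 (mod 8). M₂ = 8, y₂ ≡ 8 (mod 9). x = 5×9×1 + 5×8×8 ≡ 5 (mod 72)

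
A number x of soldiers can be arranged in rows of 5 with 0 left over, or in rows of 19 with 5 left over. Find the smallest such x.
M = 5 × 19 = 95. M₁ = 19, y₁ ≡ 4 (mod 5). M₂ = 5, y₂ ≡ 4 (mod 19). x = 0×19×4 + 5×5×4 ≡ 5 (mod 95)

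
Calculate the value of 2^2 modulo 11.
2^{2} = 4 ≡ 4 mod 11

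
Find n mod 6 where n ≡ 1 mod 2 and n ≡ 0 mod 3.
M = 2 × 3 = 6. M₁ = 3, y₁ ≡ 1 mod 2. M₂ = 2, y₂ ≡ 2 mod 3. n = 1×3×1 + 0×2×2 ≡ 3 mod 6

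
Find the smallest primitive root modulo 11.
g = 2. For each prime q|10: 2^{5}≡10, 2^{2}≡4, none ≡ 1, so ord_11(2) = 10 and 2 is a primitive root.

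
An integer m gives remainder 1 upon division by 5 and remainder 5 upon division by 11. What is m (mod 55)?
M = 5 × 11 = 55. M₁ = 11, y₁ ≡ 1 (mod 5). M₂ = 5, y₂ ≡ 9 (mod 11). m = 1×11×1 + 5×5×9 ≡ 16 (mod 55)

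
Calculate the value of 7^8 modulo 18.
By repeated squaring (mod 18): 7^{1}≡7, 7^{2}≡13, 7^{4}≡7, 7^{8}≡13. So 7^{8} ≡ 13 (mod 18)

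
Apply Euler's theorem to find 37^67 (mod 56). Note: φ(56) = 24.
By Euler: 37^{24} ≡ 1 (mod 56) since gcd(37, 56) = 1. 67 = 2×24 + 19. So 37^{67} ≡ 37^{19} ≡ 37 (mod 56)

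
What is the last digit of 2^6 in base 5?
Using Fermat: 2^{4} ≡ 1 mod 5. 6 ≡ 2 mod 4. So 2^{6} ≡ 2^{2} ≡ 4 mod 5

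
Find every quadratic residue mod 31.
QRs mod 31: {1, 2, 4, 5, 7, 8, 9, 10, 14, 16, 18, 19, 20, 25, 28}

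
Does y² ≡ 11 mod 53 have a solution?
By Euler's criterion: 11^{26} ≡ 1 mod 53. Since this equals 1, 11 is a QR.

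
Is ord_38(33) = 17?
Powers of 33 mod 38: 33^1≡33, 33^2≡25, 33^3≡27, 33^4≡17, 33^5≡29, 33^6≡7, 33^7≡3, 33^8≡23, 33^9≡37, 33^10≡5, 33^11≡13, 33^12≡11, 33^13≡21, 33^14≡9, 33^15≡31, 33^16≡35, 33^17≡15, 33^18≡1. 33^17≡15≢1, so ord ≠ 17. No, the actual order is 18.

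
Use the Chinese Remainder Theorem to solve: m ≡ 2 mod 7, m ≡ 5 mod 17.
M = 7 × 17 = 119. M₁ = 17, y₁ ≡ 5 mod 7. M₂ = 7, y₂ ≡ 5 mod 17. m = 2×17×5 + 5×7×5 ≡ 107 mod 119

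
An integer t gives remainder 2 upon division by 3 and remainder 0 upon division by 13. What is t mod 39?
M = 3 × 13 = 39. M₁ = 13, y₁ ≡ 1 mod 3. M₂ = 3, y₂ ≡ 9 mod 13. t = 2×13×1 + 0×3×9 ≡ 26 mod 39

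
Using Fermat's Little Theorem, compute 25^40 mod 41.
By Fermat's Little Theorem, 25^{40} ≡ 1 mod 41 since 41 is prime and gcd(25, 41) = 1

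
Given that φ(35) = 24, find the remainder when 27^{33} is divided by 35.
By Euler: 27^{24} ≡ 1 (mod 35) since gcd(27, 35) = 1. 33 = 1×24 + 9. So 27^{33} ≡ 27^{9} ≡ 27 (mod 35)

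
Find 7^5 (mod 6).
By repeated squaring (mod 6): 7^{1}≡1, 7^{2}≡1, 7^{4}≡1. Then 7^{5} = 7^{4+1} ≡ 1 × 1 ≡ 1 (mod 6)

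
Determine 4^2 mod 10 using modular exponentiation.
4^{2} = 16 ≡ 6 mod 10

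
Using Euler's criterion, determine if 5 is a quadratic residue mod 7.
By Euler's criterion: 5^{3} ≡ 6 (mod 7). Since this equals -1 (≡ 6), 5 is not a QR.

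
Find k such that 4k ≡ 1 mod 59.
Since 59 is prime, by Fermat 4^(-1) ≡ 4^{57} ≡ 15 mod 59. Verify: 4 × 15 = 60 ≡ 1 mod 59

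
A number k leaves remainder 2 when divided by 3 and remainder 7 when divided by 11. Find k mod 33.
M = 3 × 11 = 33. M₁ = 11, y₁ ≡ 2 mod 3. M₂ = 3, y₂ ≡ 4 mod 11. k = 2×11×2 + 7×3×4 ≡ 29 mod 33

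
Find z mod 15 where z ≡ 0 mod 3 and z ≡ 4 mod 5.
M = 3 × 5 = 15. M₁ = 5, y₁ ≡ 2 mod 3. M₂ = 3, y₂ ≡ 2 mod 5. z = 0×5×2 + 4×3×2 ≡ 9 mod 15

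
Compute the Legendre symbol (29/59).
(29/59) = 29^{29} mod 59 = 1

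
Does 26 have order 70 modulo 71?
26^{14} ≡ 1 (mod 71) and 14 < 70, so ord_71(26) = 14 ≠ 70 and 26 is not a primitive root.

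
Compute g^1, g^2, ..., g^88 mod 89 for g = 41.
41^1, 41^2, ..., 41^{88} mod 89: [41, 79, 35, 11, 6, 68, 29, 32, 66, 36, 52, 85, 14, 40, 38, 45, 65, 84, 62, 50, 3, 34, 59, 16, 33, 18, 26, 87, 7, 20, 19, 67, 77, 42, 31, 25, 46, 17, 74, 8, 61, 9, 13, 88, 48, 10, 54, 78, 83, 21, 60, 57, 23, 53, 37, 4, 75, 49, 51, 44, 24, 5, 27, 39, 86, 55, 30, 73, 56, 71, 63, 2, 82, 69, 70, 22, 12, 47, 58, 64, 43, 72, 15, 81, 28, 80, 76, 1]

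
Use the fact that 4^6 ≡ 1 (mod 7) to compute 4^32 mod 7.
By Fermat: 4^{6} ≡ 1 (mod 7). 32 = 5×6 + 2. So 4^{32} ≡ 4^{2} ≡ 2 (mod 7)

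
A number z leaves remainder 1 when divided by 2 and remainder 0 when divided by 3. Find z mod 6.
M = 2 × 3 = 6. M₁ = 3, y₁ ≡ 1 mod 2. M₂ = 2, y₂ ≡ 2 mod 3. z = 1×3×1 + 0×2×2 ≡ 3 mod 6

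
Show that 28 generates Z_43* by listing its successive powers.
28^1, 28^2, ..., 28^{42} mod 43: [28, 10, 22, 14, 5, 11, 7, 24, 27, 25, 12, 35, 34, 6, 39, 17, 3, 41, 30, 23, 42, 15, 33, 21, 29, 38, 32, 36, 19, 16, 18, 31, 8, 9, 37, 4, 26, 40, 2, 13, 20, 1]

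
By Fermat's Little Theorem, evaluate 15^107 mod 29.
By Fermat: 15^{28} ≡ 1 (mod 29). 107 = 3×28 + 23. So 15^{107} ≡ 15^{23} ≡ 3 (mod 29)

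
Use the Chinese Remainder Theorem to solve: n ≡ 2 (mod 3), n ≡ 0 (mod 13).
M = 3 × 13 = 39. M₁ = 13, y₁ ≡ 1 (mod 3). M₂ = 3, y₂ ≡ 9 (mod 13). n = 2×13×1 + 0×3×9 ≡ 26 (mod 39)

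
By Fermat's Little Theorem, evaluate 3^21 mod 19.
By Fermat: 3^{18} ≡ 1 mod 19. So 3^{21} = 3^{18} · 3^{3} ≡ 3^{3} ≡ 8 mod 19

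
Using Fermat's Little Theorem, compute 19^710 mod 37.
By Fermat: 19^{36} ≡ 1 (mod 37). 710 ≡ 26 (mod 36). So 19^{710} ≡ 19^{26} ≡ 25 (mod 37)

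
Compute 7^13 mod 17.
By repeated squaring mod 17: 7^{1}≡7, 7^{2}≡15, 7^{4}≡4, 7^{8}≡16. Then 7^{13} = 7^{8+4+1} ≡ 16 × 4 × 7 ≡ 6 mod 17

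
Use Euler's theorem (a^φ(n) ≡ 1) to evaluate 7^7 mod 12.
By Euler: 7^{4} ≡ 1 mod 12 since gcd(7, 12) = 1. 7 = 1×4 + 3. So 7^{7} ≡ 7^{3} ≡ 7 mod 12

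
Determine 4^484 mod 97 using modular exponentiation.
Using Fermat: 4^{96} ≡ 1 mod 97. 484 ≡ 4 mod 96. So 4^{484} ≡ 4^{4} ≡ 62 mod 97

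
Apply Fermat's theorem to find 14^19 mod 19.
By Fermat: 14^{18} ≡ 1 mod 19. So 14^{19} = 14^{18} · 14^{1} ≡ 14^{1} ≡ 14 mod 19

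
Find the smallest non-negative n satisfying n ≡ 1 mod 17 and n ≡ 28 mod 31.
M = 17 × 31 = 527. M₁ = 31, y₁ ≡ 11 mod 17. M₂ = 17, y₂ ≡ 11 mod 31. n = 1×31×11 + 28×17×11 ≡ 307 mod 527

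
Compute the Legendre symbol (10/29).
(10/29) = 10^{14} mod 29 = -1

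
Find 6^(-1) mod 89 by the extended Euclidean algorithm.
Extended GCD: 6(15) + 89(-1) = 1. So 6^(-1) ≡ 15 mod 89. Verify: 6 × 15 = 90 ≡ 1 mod 89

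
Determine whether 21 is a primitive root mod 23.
ord_23(21) divides 22. For each prime q|22: 21^{11}≡22, 21^{2}≡4, none ≡ 1. So 21 has order 22 and is a primitive root mod 23.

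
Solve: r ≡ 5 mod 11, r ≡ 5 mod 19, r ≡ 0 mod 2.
M = 11 × 19 × 2 = 418. M₁ = 38, y₁ ≡ 9 mod 11. M₂ = 22, y₂ ≡ 13 mod 19. M₃ = 209, y₃ ≡ 1 mod 2. r = 5×38×9 + 5×22×13 + 0×209×1 ≡ 214 mod 418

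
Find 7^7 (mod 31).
By repeated squaring (mod 31): 7^{1}≡7, 7^{2}≡18, 7^{4}≡14. Then 7^{7} = 7^{4+2+1} ≡ 14 × 18 × 7 ≡ 28 (mod 31)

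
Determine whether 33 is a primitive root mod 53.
ord_53(33) divides 52. For each prime q|52: 33^{26}≡52, 33^{4}≡46, none ≡ 1. So 33 has order 52 and is a primitive root mod 53.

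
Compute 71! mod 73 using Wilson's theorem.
(72)! = (71)! × (72) ≡ -1 mod 73. So (71)! ≡ -1 × (72)^(-1) ≡ (-1)×(-1) = 1 mod 73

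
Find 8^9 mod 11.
By repeated squaring mod 11: 8^{1}≡8, 8^{2}≡9, 8^{4}≡4, 8^{8}≡5. Then 8^{9} = 8^{8+1} ≡ 5 × 8 ≡ 7 mod 11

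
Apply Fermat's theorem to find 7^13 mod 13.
By Fermat: 7^{12} ≡ 1 mod 13. So 7^{13} = 7^{12} · 7^{1} ≡ 7^{1} ≡ 7 mod 13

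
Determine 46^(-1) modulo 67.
Since 67 is prime, by Fermat 46^(-1) ≡ 46^{65} ≡ 51 (mod 67). Verify: 46 × 51 = 2346 ≡ 1 (mod 67)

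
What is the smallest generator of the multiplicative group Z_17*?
g = 3. For each prime q|16: 3^{8}≡16, none ≡ 1, so ord_17(3) = 16 and 3 is a primitive root.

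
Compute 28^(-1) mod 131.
Since 131 is prime, by Fermat 28^(-1) ≡ 28^{129} ≡ 117 mod 131. Verify: 28 × 117 = 3276 ≡ 1 mod 131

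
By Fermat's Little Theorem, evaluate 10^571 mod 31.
By Fermat: 10^{30} ≡ 1 (mod 31). 571 ≡ 1 (mod 30). So 10^{571} ≡ 10^{1} ≡ 10 (mod 31)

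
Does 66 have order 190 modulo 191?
66^{38} ≡ 1 mod 191 and 38 < 190, so ord_191(66) = 38 ≠ 190 and 66 is not a primitive root.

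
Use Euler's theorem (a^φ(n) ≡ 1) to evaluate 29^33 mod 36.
By Euler: 29^{12} ≡ 1 (mod 36) since gcd(29, 36) = 1. 33 = 2×12 + 9. So 29^{33} ≡ 29^{9} ≡ 17 (mod 36)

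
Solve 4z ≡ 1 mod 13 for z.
Since 13 is prime, by Fermat 4^(-1) ≡ 4^{11} ≡ 10 mod 13. Verify: 4 × 10 = 40 ≡ 1 mod 13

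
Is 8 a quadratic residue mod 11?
By Euler's criterion: 8^{5} ≡ 10 mod 11. Since this equals -1 (≡ 10), 8 is not a QR.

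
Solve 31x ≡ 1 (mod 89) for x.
Since 89 is prime, by Fermat 31^(-1) ≡ 31^{87} ≡ 23 (mod 89). Verify: 31 × 23 = 713 ≡ 1 (mod 89)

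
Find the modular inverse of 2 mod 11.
Since 11 is prime, by Fermat 2^(-1) ≡ 2^{9} ≡ 6 mod 11. Verify: 2 × 6 = 12 ≡ 1 mod 11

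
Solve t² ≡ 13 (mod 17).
The square roots of 13 mod 17 are 8 and 9. Verify: 8² = 64 ≡ 13 (mod 17)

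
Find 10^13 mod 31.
By repeated squaring mod 31: 10^{1}≡10, 10^{2}≡7, 10^{4}≡18, 10^{8}≡14. Then 10^{13} = 10^{8+4+1} ≡ 14 × 18 × 10 ≡ 9 mod 31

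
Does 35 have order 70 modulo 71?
ord_71(35) divides 70. For each prime q|70: 35^{35}≡70, 35^{14}≡25, 35^{10}≡45, none ≡ 1. So 35 has order 70 and is a primitive root mod 71.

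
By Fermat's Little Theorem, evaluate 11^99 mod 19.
By Fermat: 11^{18} ≡ 1 mod 19. 99 = 5×18 + 9. So 11^{99} ≡ 11^{9} ≡ 1 mod 19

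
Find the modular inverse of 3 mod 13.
Since 13 is prime, by Fermat 3^(-1) ≡ 3^{11} ≡ 9 (mod 13). Verify: 3 × 9 = 27 ≡ 1 (mod 13)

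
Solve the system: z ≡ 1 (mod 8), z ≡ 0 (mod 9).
M = 8 × 9 = 72. M₁ = 9, y₁ ≡ 1 (mod 8). M₂ = 8, y₂ ≡ 8 (mod 9). z = 1×9×1 + 0×8×8 ≡ 9 (mod 72)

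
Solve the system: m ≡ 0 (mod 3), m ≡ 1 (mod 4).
M = 3 × 4 = 12. M₁ = 4, y₁ ≡ 1 (mod 3). M₂ = 3, y₂ ≡ 3 (mod 4). m = 0×4×1 + 1×3×3 ≡ 9 (mod 12)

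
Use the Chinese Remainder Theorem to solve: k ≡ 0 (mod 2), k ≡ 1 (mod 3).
M = 2 × 3 = 6. M₁ = 3, y₁ ≡ 1 (mod 2). M₂ = 2, y₂ ≡ 2 (mod 3). k = 0×3×1 + 1×2×2 ≡ 4 (mod 6)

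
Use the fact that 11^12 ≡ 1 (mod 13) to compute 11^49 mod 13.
By Fermat: 11^{12} ≡ 1 (mod 13). 49 = 4×12 + 1. So 11^{49} ≡ 11^{1} ≡ 11 (mod 13)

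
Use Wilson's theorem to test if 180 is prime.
(179)! mod 180 = 0. Since 0 ≢ -1 mod 180, 180 is not prime.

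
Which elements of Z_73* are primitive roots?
There are φ(72) = 24 primitive roots mod 73: {5, 11, 13, 14, 15, 20, 26, 28, 29, 31, 33, 34, 39, 40, 42, 44, 45, 47, 53, 58, 59, 60, 62, 68}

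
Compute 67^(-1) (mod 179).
Since 179 is prime, by Fermat 67^(-1) ≡ 67^{177} ≡ 171 (mod 179). Verify: 67 × 171 = 11457 ≡ 1 (mod 179)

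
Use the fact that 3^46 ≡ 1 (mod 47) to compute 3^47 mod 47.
By Fermat: 3^{46} ≡ 1 (mod 47). So 3^{47} = 3^{46} · 3^{1} ≡ 3^{1} ≡ 3 (mod 47)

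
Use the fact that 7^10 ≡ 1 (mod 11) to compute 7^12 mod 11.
By Fermat: 7^{10} ≡ 1 (mod 11). So 7^{12} = 7^{10} · 7^{2} ≡ 7^{2} ≡ 5 (mod 11)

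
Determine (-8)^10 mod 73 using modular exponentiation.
By repeated squaring (mod 73): (-8)^{1}≡65, (-8)^{2}≡64, (-8)^{4}≡8, (-8)^{8}≡64. Then (-8)^{10} = (-8)^{8+2} ≡ 64 × 64 ≡ 8 (mod 73)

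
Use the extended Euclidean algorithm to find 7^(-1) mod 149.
Extended GCD: 7(64) + 149(-3) = 1. So 7^(-1) ≡ 64 mod 149. Verify: 7 × 64 = 448 ≡ 1 mod 149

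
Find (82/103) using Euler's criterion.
(82/103) = 82^{51} mod 103 = 1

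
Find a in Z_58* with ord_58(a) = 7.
7 has order 7 mod 58 since 7^{7} ≡ 1 (mod 58) and no smaller power works.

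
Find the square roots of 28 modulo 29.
The square roots of 28 mod 29 are 12 and 17. Verify: 12² = 144 ≡ 28 (mod 29)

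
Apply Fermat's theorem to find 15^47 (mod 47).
By Fermat: 15^{46} ≡ 1 (mod 47). So 15^{47} = 15^{46} · 15^{1} ≡ 15^{1} ≡ 15 (mod 47)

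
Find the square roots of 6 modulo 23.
The square roots of 6 mod 23 are 12 and 11. Verify: 12² = 144 ≡ 6 mod 23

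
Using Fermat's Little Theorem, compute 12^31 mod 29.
By Fermat: 12^{28} ≡ 1 mod 29. So 12^{31} = 12^{28} · 12^{3} ≡ 12^{3} ≡ 17 mod 29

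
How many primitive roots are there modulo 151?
A prime p has φ(p-1) primitive roots; here φ(150) = 40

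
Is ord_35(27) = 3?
Powers of 27 mod 35: 27^1≡27, 27^2≡29, 27^3≡13, 27^4≡1. 27^3≡13≢1, so ord ≠ 3. No, the actual order is 4.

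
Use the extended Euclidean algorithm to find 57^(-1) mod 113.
Extended GCD: 57(2) + 113(-1) = 1. So 57^(-1) ≡ 2 (mod 113). Verify: 57 × 2 = 114 ≡ 1 (mod 113)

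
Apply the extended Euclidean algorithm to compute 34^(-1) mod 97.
Extended GCD: 34(20) + 97(-7) = 1. So 34^(-1) ≡ 20 mod 97. Verify: 34 × 20 = 680 ≡ 1 mod 97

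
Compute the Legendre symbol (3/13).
(3/13) = 3^{6} mod 13 = 1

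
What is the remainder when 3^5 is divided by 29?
By repeated squaring (mod 29): 3^{1}≡3, 3^{2}≡9, 3^{4}≡23. Then 3^{5} = 3^{4+1} ≡ 23 × 3 ≡ 11 (mod 29)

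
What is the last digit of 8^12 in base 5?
Using Fermat: 8^{4} ≡ 1 (mod 5). 12 ≡ 0 (mod 4). So 8^{12} ≡ 8^{0} ≡ 1 (mod 5)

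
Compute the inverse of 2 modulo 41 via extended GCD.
Extended GCD: 2(-20) + 41(1) = 1. So 2^(-1) ≡ -20 ≡ 21 mod 41. Verify: 2 × 21 = 42 ≡ 1 mod 41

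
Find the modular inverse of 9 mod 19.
Since 19 is prime, by Fermat 9^(-1) ≡ 9^{17} ≡ 17 mod 19. Verify: 9 × 17 = 153 ≡ 1 mod 19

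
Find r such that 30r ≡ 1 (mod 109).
Since 109 is prime, by Fermat 30^(-1) ≡ 30^{107} ≡ 40 (mod 109). Verify: 30 × 40 = 1200 ≡ 1 (mod 109)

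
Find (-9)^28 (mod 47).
By repeated squaring (mod 47): (-9)^{1}≡38, (-9)^{2}≡34, (-9)^{4}≡28, (-9)^{8}≡32, (-9)^{16}≡37. Then (-9)^{28} = (-9)^{16+8+4} ≡ 37 × 32 × 28 ≡ 17 (mod 47)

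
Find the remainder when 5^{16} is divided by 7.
By Fermat: 5^{6} ≡ 1 mod 7. 16 = 2×6 + 4. So 5^{16} ≡ 5^{4} ≡ 2 mod 7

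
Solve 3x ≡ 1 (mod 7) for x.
Since 7 is prime, by Fermat 3^(-1) ≡ 3^{5} ≡ 5 (mod 7). Verify: 3 × 5 = 15 ≡ 1 (mod 7)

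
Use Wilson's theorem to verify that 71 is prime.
(70)! mod 71 = 70. Since this equals -1 (mod 71), Wilson confirms 71 is prime.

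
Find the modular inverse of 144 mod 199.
Since 199 is prime, by Fermat 144^(-1) ≡ 144^{197} ≡ 123 mod 199. Verify: 144 × 123 = 17712 ≡ 1 mod 199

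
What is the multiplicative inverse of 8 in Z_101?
Since 101 is prime, by Fermat 8^(-1) ≡ 8^{99} ≡ 38 mod 101. Verify: 8 × 38 = 304 ≡ 1 mod 101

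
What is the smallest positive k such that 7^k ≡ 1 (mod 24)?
Powers of 7 mod 24: 7^1≡7, 7^2≡1. ord_24(7) = 2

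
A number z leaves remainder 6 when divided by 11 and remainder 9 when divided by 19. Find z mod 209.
M = 11 × 19 = 209. M₁ = 19, y₁ ≡ 7 mod 11. M₂ = 11, y₂ ≡ 7 mod 19. z = 6×19×7 + 9×11×7 ≡ 28 mod 209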